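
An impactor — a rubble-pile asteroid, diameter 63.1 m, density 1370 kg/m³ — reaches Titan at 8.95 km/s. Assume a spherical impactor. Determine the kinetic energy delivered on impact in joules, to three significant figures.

v = 8950 m/s.
Mass m = (π/6) ρ d³ = (π/6) × 1370 × (63.1)³ = 1.802 × 10^8 kg
E = ½ m v² = 0.5 × 1.802 × 10^8 × (8950)² = 7.217 × 10^15 J

E ≈ 7.22 × 10^15 J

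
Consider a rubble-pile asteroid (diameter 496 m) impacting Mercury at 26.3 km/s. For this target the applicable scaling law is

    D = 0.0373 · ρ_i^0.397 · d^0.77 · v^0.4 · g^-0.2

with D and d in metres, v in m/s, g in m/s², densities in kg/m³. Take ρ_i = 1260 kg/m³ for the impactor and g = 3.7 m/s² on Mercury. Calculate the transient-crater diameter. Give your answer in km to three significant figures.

In SI units: v = 26300 m/s.
ρ_i^0.397 = 1260^0.397 = 17.02
d^0.77 = 496^0.77 = 119.0
v^0.4 = 26300^0.4 = 58.61
g^-0.2 = 3.7^-0.2 = 0.7698
D = 0.0373 × 17.02 × 119.0 × 58.61 × 0.7698 = 3409 m
   = 3.409 km

D ≈ 3.41 km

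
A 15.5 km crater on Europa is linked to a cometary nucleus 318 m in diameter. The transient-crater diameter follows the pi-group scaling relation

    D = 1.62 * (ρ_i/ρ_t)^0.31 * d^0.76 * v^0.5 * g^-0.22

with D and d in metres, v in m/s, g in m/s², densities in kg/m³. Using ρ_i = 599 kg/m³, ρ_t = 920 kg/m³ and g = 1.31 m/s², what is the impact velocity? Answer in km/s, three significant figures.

v ≈ 21.1 km/s

Rearranging for v: v = [D / (1.62 · (599/920)^0.31 · 318^0.76 · 1.31^-0.22)]^(1/0.5).
D = 15500 m.
(599/920)^0.31 = 0.8754
318^0.76 = 79.77
1.31^-0.22 = 0.9423
Denominator = 1.62 × 0.8754 × 79.77 × 0.9423 = 106.6
D / 106.6 = 15500 / 106.6 = 145.4
v = 145.4^(1/0.5) = 145.4^2 = 21141 m/s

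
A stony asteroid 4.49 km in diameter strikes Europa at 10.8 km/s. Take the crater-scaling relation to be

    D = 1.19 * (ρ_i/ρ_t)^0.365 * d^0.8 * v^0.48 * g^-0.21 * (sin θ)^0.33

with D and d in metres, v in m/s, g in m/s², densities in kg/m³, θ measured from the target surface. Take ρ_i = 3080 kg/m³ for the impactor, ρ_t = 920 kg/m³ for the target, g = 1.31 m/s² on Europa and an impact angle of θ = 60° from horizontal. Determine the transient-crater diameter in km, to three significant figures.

In SI units: d = 4490 m, v = 10800 m/s.
(ρ_i/ρ_t)^0.365 = (3080/920)^0.365 = 1.554
d^0.8 = 4490^0.8 = 835.2
v^0.48 = 10800^0.48 = 86.31
g^-0.21 = 1.31^-0.21 = 0.9449
(sin 60°)^0.33 = 0.8660^0.33 = 0.9536
D = 1.19 × 1.554 × 835.2 × 86.31 × 0.9449 × 0.9536 = 1.201 × 10^5 m
   = 120.1 km

D ≈ 120 km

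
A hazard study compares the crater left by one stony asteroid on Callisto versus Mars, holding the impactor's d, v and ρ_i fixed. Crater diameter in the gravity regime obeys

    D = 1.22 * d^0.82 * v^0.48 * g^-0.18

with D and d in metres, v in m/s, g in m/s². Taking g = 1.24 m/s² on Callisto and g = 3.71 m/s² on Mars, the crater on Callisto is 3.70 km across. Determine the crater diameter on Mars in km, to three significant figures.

D ≈ 3.04 km

All impactor-dependent factors cancel in the ratio, leaving D_Mars/D_Callisto = (g_Mars/g_Callisto)^-0.18.
(3.71/1.24)^-0.18 = 2.992^-0.18 = 0.8210
D_Mars = 0.8210 × 3.70 km = 3.04 km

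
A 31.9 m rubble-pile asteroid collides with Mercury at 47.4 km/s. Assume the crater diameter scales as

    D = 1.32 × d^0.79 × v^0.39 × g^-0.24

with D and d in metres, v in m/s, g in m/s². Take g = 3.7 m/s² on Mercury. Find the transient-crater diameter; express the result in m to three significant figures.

In SI units: v = 47400 m/s.
d^0.79 = 31.9^0.79 = 15.42
v^0.39 = 47400^0.39 = 66.61
g^-0.24 = 3.7^-0.24 = 0.7305
D = 1.32 × 15.42 × 66.61 × 0.7305 = 990.4 m

D ≈ 990 m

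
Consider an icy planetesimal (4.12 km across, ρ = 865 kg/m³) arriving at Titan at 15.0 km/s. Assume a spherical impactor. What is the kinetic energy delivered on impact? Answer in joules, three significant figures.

E ≈ 3.56 × 10^21 J

d = 4120 m; v = 15000 m/s.
Mass m = (π/6) ρ d³ = (π/6) × 865 × (4120)³ = 3.167 × 10^13 kg
E = ½ m v² = 0.5 × 3.167 × 10^13 × (15000)² = 3.563 × 10^21 J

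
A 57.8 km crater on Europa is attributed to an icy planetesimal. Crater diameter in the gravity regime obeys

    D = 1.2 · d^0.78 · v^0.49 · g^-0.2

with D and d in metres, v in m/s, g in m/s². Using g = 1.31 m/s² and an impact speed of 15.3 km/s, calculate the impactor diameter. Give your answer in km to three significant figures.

Rearranging for d: d = [D / (1.2 · 15300^0.49 · 1.31^-0.2)]^(1/0.78).
D = 57800 m.
15300^0.49 = 112.3
1.31^-0.2 = 0.9474
Denominator = 1.2 × 112.3 × 0.9474 = 127.7
D / 127.7 = 57800 / 127.7 = 452.6
d = 452.6^(1/0.78) = 452.6^1.2821 = 2540 m

d ≈ 2.54 km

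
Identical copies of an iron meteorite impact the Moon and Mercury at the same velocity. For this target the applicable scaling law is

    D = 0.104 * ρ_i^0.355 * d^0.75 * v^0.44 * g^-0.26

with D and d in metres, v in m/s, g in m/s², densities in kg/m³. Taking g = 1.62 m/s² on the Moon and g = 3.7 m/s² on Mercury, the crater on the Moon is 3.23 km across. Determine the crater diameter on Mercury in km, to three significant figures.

D ≈ 2.61 km

All impactor-dependent factors cancel in the ratio, leaving D_Mercury/D_Moon = (g_Mercury/g_Moon)^-0.26.
(3.7/1.62)^-0.26 = 2.284^-0.26 = 0.8068
D_Mercury = 0.8068 × 3.23 km = 2.61 km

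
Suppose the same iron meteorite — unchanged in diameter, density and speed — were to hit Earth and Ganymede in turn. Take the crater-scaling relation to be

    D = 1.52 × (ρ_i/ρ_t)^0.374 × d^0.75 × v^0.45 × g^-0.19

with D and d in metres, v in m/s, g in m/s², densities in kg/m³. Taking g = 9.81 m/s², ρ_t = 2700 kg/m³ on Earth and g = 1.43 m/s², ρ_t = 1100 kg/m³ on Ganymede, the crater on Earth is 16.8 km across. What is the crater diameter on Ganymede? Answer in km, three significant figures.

The impactor-only factors (d, v, ρ_i) cancel in the ratio, leaving D_Ganymede/D_Earth = (g_Ganymede/g_Earth)^-0.19 · (ρ_t,Earth/ρ_t,Ganymede)^0.374.
(1.43/9.81)^-0.19 = 0.1458^-0.19 = 1.442
(2700/1100)^0.374 = 2.455^0.374 = 1.399
Ratio = 1.442 × 1.399 = 2.017
D_Ganymede = 2.017 × 16.8 km = 33.9 km

D ≈ 33.9 km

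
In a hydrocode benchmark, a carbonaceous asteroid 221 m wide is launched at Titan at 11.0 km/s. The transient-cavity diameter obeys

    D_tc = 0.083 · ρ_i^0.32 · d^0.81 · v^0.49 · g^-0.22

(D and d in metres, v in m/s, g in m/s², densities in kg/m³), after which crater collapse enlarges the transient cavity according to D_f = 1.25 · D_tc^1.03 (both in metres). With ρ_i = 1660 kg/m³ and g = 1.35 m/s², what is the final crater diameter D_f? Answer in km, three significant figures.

D_f ≈ 10.3 km

v = 11000 m/s.
ρ_i^0.32 = 1660^0.32 = 10.73
d^0.81 = 221^0.81 = 79.24
v^0.49 = 11000^0.49 = 95.56
g^-0.22 = 1.35^-0.22 = 0.9361
D_tc = 0.083 × 10.73 × 79.24 × 95.56 × 0.9361 = 6313 m
D_f = 1.25 × (6313)^1.03 = 10260 m
     = 10.26 km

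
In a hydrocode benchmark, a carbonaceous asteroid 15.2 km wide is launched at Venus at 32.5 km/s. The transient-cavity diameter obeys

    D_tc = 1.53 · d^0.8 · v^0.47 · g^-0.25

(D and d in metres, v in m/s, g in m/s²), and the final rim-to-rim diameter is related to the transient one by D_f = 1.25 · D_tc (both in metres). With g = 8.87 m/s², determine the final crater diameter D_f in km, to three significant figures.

D_f ≈ 324 km

In SI: d = 15200 m, v = 32500 m/s.
d^0.8 = 15200^0.8 = 2216
v^0.47 = 32500^0.47 = 132.0
g^-0.25 = 8.87^-0.25 = 0.5795
D_tc = 1.53 × 2216 × 132.0 × 0.5795 = 2.594 × 10^5 m
D_f = 1.25 × 2.594 × 10^5 = 3.243 × 10^5 m
     = 324.2 km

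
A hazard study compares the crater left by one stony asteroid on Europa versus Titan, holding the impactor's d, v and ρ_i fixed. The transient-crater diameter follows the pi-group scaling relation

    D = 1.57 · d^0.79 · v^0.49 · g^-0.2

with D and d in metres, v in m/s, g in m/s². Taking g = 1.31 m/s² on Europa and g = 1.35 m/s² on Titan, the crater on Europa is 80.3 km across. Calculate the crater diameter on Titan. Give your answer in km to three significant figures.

D ≈ 79.8 km

All impactor-dependent factors cancel in the ratio, leaving D_Titan/D_Europa = (g_Titan/g_Europa)^-0.2.
(1.35/1.31)^-0.2 = 1.031^-0.2 = 0.9939
D_Titan = 0.9939 × 80.3 km = 79.8 km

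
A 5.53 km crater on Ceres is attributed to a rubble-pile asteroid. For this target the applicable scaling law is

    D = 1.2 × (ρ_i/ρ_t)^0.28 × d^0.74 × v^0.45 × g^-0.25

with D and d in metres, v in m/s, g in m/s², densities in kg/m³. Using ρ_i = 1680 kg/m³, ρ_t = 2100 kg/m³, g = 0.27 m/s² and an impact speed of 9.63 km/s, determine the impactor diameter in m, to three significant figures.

d ≈ 236 m

Rearranging for d: d = [D / (1.2 · (1680/2100)^0.28 · 9630^0.45 · 0.27^-0.25)]^(1/0.74).
D = 5530 m.
(1680/2100)^0.28 = 0.9394
9630^0.45 = 62.03
0.27^-0.25 = 1.387
Denominator = 1.2 × 0.9394 × 62.03 × 1.387 = 96.99
D / 96.99 = 5530 / 96.99 = 57.02
d = 57.02^(1/0.74) = 57.02^1.3514 = 236.1 m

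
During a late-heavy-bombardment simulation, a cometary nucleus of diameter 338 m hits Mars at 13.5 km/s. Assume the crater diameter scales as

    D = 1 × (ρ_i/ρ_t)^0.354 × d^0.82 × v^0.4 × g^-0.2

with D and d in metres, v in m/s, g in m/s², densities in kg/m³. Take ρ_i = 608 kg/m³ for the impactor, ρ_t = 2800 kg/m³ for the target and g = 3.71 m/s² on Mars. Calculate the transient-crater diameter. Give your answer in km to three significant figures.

In SI units: v = 13500 m/s.
(ρ_i/ρ_t)^0.354 = (608/2800)^0.354 = 0.5824
d^0.82 = 338^0.82 = 118.5
v^0.4 = 13500^0.4 = 44.89
g^-0.2 = 3.71^-0.2 = 0.7694
D = 1 × 0.5824 × 118.5 × 44.89 × 0.7694 = 2384 m
   = 2.384 km

D ≈ 2.38 km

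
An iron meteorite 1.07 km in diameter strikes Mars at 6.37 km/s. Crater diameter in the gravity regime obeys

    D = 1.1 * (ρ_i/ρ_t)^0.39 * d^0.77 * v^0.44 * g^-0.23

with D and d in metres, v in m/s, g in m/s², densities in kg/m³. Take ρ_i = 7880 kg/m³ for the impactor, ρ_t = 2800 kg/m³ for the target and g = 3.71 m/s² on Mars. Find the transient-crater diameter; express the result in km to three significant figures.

D ≈ 12.4 km

In SI units: d = 1070 m, v = 6370 m/s.
(ρ_i/ρ_t)^0.39 = (7880/2800)^0.39 = 1.497
d^0.77 = 1070^0.77 = 215.1
v^0.44 = 6370^0.44 = 47.19
g^-0.23 = 3.71^-0.23 = 0.7397
D = 1.1 × 1.497 × 215.1 × 47.19 × 0.7397 = 12364 m
   = 12.36 km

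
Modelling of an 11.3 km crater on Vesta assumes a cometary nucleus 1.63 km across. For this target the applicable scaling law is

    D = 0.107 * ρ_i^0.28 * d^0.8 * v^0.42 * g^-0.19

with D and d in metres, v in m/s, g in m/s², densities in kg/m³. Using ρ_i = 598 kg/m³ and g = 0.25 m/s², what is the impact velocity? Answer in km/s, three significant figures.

v ≈ 5.24 km/s

Rearranging for v: v = [D / (0.107 · 598^0.28 · 1630^0.8 · 0.25^-0.19)]^(1/0.42).
D = 11300 m.
598^0.28 = 5.991
1630^0.8 = 371.3
0.25^-0.19 = 1.301
Denominator = 0.107 × 5.991 × 371.3 × 1.301 = 309.7
D / 309.7 = 11300 / 309.7 = 36.49
v = 36.49^(1/0.42) = 36.49^2.381 = 5242 m/s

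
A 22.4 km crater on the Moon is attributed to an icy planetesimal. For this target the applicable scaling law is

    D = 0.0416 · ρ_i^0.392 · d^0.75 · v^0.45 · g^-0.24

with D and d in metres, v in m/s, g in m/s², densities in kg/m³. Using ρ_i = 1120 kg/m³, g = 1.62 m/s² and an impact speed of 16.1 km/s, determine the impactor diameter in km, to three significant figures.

Rearranging for d: d = [D / (0.0416 · 1120^0.392 · 16100^0.45 · 1.62^-0.24)]^(1/0.75).
D = 22400 m.
1120^0.392 = 15.68
16100^0.45 = 78.18
1.62^-0.24 = 0.8907
Denominator = 0.0416 × 15.68 × 78.18 × 0.8907 = 45.42
D / 45.42 = 22400 / 45.42 = 493.2
d = 493.2^(1/0.75) = 493.2^1.3333 = 3896 m

d ≈ 3.90 km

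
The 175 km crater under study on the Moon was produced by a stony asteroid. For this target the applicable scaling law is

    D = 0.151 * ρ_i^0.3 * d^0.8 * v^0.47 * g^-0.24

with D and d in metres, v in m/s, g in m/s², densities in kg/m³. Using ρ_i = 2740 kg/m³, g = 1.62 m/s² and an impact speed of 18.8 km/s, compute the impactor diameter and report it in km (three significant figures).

Rearranging for d: d = [D / (0.151 · 2740^0.3 · 18800^0.47 · 1.62^-0.24)]^(1/0.8).
D = 175000 m.
2740^0.3 = 10.75
18800^0.47 = 102.1
1.62^-0.24 = 0.8907
Denominator = 0.151 × 10.75 × 102.1 × 0.8907 = 147.6
D / 147.6 = 175000 / 147.6 = 1186
d = 1186^(1/0.8) = 1186^1.25 = 6960 m

d ≈ 6.96 km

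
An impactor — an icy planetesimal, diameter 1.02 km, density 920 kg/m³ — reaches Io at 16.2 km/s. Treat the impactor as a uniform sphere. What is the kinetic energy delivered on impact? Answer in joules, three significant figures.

E ≈ 6.71 × 10^19 J

d = 1020 m; v = 16200 m/s.
Mass m = (π/6) ρ d³ = (π/6) × 920 × (1020)³ = 5.112 × 10^11 kg
E = ½ m v² = 0.5 × 5.112 × 10^11 × (16200)² = 6.708 × 10^19 J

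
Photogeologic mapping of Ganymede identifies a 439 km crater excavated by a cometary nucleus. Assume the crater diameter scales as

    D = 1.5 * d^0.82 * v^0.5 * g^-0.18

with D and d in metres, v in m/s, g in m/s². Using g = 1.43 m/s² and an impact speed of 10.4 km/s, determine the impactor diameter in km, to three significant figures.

Rearranging for d: d = [D / (1.5 · 10400^0.5 · 1.43^-0.18)]^(1/0.82).
D = 439000 m.
10400^0.5 = 102.0
1.43^-0.18 = 0.9376
Denominator = 1.5 × 102.0 × 0.9376 = 143.5
D / 143.5 = 439000 / 143.5 = 3059
d = 3059^(1/0.82) = 3059^1.2195 = 17810 m

d ≈ 17.8 km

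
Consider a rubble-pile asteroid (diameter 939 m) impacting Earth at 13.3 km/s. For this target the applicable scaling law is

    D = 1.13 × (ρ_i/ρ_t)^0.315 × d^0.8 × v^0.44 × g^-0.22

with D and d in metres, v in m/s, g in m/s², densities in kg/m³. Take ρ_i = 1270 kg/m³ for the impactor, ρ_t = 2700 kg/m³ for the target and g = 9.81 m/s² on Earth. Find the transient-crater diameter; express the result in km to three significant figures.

In SI units: v = 13300 m/s.
(ρ_i/ρ_t)^0.315 = (1270/2700)^0.315 = 0.7885
d^0.8 = 939^0.8 = 238.9
v^0.44 = 13300^0.44 = 65.24
g^-0.22 = 9.81^-0.22 = 0.6051
D = 1.13 × 0.7885 × 238.9 × 65.24 × 0.6051 = 8403 m
   = 8.403 km

D ≈ 8.40 km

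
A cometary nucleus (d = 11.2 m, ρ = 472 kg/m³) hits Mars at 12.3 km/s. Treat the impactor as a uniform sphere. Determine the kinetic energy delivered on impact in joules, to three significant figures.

E ≈ 2.63 × 10^13 J

v = 12300 m/s.
Mass m = (π/6) ρ d³ = (π/6) × 472 × (11.2)³ = 3.472 × 10^5 kg
E = ½ m v² = 0.5 × 3.472 × 10^5 × (12300)² = 2.626 × 10^13 J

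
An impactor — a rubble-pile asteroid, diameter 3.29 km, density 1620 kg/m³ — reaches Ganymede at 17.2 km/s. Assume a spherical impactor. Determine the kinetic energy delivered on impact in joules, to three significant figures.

d = 3290 m; v = 17200 m/s.
Mass m = (π/6) ρ d³ = (π/6) × 1620 × (3290)³ = 3.021 × 10^13 kg
E = ½ m v² = 0.5 × 3.021 × 10^13 × (17200)² = 4.469 × 10^21 J

E ≈ 4.47 × 10^21 J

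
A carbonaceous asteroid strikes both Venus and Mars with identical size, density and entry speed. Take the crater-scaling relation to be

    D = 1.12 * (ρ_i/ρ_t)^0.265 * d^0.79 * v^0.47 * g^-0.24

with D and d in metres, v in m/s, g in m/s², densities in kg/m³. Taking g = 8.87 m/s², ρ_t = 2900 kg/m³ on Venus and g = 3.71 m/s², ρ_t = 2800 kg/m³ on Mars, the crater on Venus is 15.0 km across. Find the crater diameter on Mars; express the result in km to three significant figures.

D ≈ 18.7 km

The impactor-only factors (d, v, ρ_i) cancel in the ratio, leaving D_Mars/D_Venus = (g_Mars/g_Venus)^-0.24 · (ρ_t,Venus/ρ_t,Mars)^0.265.
(3.71/8.87)^-0.24 = 0.4183^-0.24 = 1.233
(2900/2800)^0.265 = 1.036^0.265 = 1.009
Ratio = 1.233 × 1.009 = 1.244
D_Mars = 1.244 × 15.0 km = 18.7 km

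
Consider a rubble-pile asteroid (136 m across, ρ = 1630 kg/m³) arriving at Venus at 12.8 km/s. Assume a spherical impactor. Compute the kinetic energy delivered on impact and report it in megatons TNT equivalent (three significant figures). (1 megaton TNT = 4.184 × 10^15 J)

v = 12800 m/s.
Mass m = (π/6) ρ d³ = (π/6) × 1630 × (136)³ = 2.147 × 10^9 kg
E = ½ m v² = 0.5 × 2.147 × 10^9 × (12800)² = 1.759 × 10^17 J
   = 1.759 × 10^17 / 4.184×10^15 = 42.04 Mt

E ≈ 42.0 Mt TNT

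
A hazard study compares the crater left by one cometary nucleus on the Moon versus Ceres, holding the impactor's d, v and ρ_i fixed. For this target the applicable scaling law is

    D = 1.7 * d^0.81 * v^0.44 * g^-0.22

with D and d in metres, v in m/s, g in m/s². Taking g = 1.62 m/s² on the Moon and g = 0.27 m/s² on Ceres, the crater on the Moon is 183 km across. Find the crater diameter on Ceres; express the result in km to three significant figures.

D ≈ 271 km

All impactor-dependent factors cancel in the ratio, leaving D_Ceres/D_Moon = (g_Ceres/g_Moon)^-0.22.
(0.27/1.62)^-0.22 = 0.1667^-0.22 = 1.483
D_Ceres = 1.483 × 183 km = 271 km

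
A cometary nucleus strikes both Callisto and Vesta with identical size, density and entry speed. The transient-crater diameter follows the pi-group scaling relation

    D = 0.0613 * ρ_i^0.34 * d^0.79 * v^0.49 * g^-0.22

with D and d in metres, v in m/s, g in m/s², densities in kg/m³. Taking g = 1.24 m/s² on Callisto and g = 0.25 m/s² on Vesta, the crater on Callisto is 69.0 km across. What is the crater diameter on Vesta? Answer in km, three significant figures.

D ≈ 98.1 km

All impactor-dependent factors cancel in the ratio, leaving D_Vesta/D_Callisto = (g_Vesta/g_Callisto)^-0.22.
(0.25/1.24)^-0.22 = 0.2016^-0.22 = 1.422
D_Vesta = 1.422 × 69.0 km = 98.1 km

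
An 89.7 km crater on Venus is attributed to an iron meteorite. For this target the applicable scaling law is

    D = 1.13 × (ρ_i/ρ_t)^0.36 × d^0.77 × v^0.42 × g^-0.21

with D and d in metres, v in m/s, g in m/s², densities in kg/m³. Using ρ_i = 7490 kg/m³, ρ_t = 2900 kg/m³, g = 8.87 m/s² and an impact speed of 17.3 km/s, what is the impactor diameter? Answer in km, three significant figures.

Rearranging for d: d = [D / (1.13 · (7490/2900)^0.36 · 17300^0.42 · 8.87^-0.21)]^(1/0.77).
D = 89700 m.
(7490/2900)^0.36 = 1.407
17300^0.42 = 60.25
8.87^-0.21 = 0.6323
Denominator = 1.13 × 1.407 × 60.25 × 0.6323 = 60.57
D / 60.57 = 89700 / 60.57 = 1481
d = 1481^(1/0.77) = 1481^1.2987 = 13110 m

d ≈ 13.1 km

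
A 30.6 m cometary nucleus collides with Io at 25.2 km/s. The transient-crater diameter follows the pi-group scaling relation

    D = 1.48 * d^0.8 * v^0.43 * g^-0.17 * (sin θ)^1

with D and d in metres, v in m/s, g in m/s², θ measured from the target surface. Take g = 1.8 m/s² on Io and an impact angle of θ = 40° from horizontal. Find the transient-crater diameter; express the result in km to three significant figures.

In SI units: v = 25200 m/s.
d^0.8 = 30.6^0.8 = 15.44
v^0.43 = 25200^0.43 = 78.09
g^-0.17 = 1.8^-0.17 = 0.9049
(sin 40°)^1 = 0.6428^1 = 0.6428
D = 1.48 × 15.44 × 78.09 × 0.9049 × 0.6428 = 1038 m
   = 1.038 km

D ≈ 1.04 km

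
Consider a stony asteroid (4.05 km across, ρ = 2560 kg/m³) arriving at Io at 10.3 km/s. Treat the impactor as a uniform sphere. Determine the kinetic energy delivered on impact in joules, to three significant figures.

d = 4050 m; v = 10300 m/s.
Mass m = (π/6) ρ d³ = (π/6) × 2560 × (4050)³ = 8.904 × 10^13 kg
E = ½ m v² = 0.5 × 8.904 × 10^13 × (10300)² = 4.723 × 10^21 J

E ≈ 4.72 × 10^21 J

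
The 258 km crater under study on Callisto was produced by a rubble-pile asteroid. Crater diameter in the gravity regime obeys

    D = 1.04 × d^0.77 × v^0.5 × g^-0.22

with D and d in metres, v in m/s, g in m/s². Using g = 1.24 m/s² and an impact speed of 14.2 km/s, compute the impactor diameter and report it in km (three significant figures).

d ≈ 21.7 km

Rearranging for d: d = [D / (1.04 · 14200^0.5 · 1.24^-0.22)]^(1/0.77).
D = 258000 m.
14200^0.5 = 119.2
1.24^-0.22 = 0.9538
Denominator = 1.04 × 119.2 × 0.9538 = 118.2
D / 118.2 = 258000 / 118.2 = 2183
d = 2183^(1/0.77) = 2183^1.2987 = 21698 m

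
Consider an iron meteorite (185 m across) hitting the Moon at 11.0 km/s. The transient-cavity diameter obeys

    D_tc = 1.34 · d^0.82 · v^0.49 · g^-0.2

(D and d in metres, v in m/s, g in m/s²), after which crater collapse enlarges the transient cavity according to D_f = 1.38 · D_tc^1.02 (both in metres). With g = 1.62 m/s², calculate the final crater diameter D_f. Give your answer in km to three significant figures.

D_f ≈ 13.9 km

v = 11000 m/s.
d^0.82 = 185^0.82 = 72.29
v^0.49 = 11000^0.49 = 95.56
g^-0.2 = 1.62^-0.2 = 0.9080
D_tc = 1.34 × 72.29 × 95.56 × 0.9080 = 8405 m
D_f = 1.38 × (8405)^1.02 = 13897 m
     = 13.90 km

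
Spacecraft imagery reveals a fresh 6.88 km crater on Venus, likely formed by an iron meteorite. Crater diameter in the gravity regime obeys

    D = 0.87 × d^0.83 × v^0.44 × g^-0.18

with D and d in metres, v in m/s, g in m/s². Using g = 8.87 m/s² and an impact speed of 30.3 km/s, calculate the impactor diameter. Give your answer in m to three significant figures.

d ≈ 336 m

Rearranging for d: d = [D / (0.87 · 30300^0.44 · 8.87^-0.18)]^(1/0.83).
D = 6880 m.
30300^0.44 = 93.72
8.87^-0.18 = 0.6751
Denominator = 0.87 × 93.72 × 0.6751 = 55.05
D / 55.05 = 6880 / 55.05 = 125.0
d = 125.0^(1/0.83) = 125.0^1.2048 = 336.0 m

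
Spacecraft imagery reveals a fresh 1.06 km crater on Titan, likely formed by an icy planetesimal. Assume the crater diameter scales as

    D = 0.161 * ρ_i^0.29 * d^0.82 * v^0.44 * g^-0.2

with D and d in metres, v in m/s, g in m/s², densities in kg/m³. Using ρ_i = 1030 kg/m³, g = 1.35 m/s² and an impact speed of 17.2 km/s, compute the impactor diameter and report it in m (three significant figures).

Rearranging for d: d = [D / (0.161 · 1030^0.29 · 17200^0.44 · 1.35^-0.2)]^(1/0.82).
D = 1060 m.
1030^0.29 = 7.477
17200^0.44 = 73.05
1.35^-0.2 = 0.9417
Denominator = 0.161 × 7.477 × 73.05 × 0.9417 = 82.81
D / 82.81 = 1060 / 82.81 = 12.80
d = 12.80^(1/0.82) = 12.80^1.2195 = 22.40 m

d ≈ 22.4 m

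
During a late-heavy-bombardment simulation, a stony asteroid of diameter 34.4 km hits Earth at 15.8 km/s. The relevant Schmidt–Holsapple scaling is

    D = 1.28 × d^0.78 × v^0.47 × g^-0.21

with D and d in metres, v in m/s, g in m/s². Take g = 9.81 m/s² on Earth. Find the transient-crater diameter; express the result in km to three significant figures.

D ≈ 258 km

In SI units: d = 34400 m, v = 15800 m/s.
d^0.78 = 34400^0.78 = 3456
v^0.47 = 15800^0.47 = 94.05
g^-0.21 = 9.81^-0.21 = 0.6191
D = 1.28 × 3456 × 94.05 × 0.6191 = 2.576 × 10^5 m
   = 257.6 km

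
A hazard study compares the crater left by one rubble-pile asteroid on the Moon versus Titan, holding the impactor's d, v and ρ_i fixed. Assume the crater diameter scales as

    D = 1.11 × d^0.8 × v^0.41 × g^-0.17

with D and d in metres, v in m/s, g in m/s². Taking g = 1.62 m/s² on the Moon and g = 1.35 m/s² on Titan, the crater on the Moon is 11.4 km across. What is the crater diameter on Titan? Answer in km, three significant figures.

All impactor-dependent factors cancel in the ratio, leaving D_Titan/D_Moon = (g_Titan/g_Moon)^-0.17.
(1.35/1.62)^-0.17 = 0.8333^-0.17 = 1.031
D_Titan = 1.031 × 11.4 km = 11.8 km

D ≈ 11.8 km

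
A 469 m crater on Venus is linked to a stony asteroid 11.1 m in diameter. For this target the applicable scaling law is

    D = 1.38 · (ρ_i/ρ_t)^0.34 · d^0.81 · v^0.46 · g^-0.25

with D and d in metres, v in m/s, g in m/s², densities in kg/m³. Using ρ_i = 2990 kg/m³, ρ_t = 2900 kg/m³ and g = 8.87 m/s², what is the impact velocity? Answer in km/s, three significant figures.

v ≈ 14.7 km/s

Rearranging for v: v = [D / (1.38 · (2990/2900)^0.34 · 11.1^0.81 · 8.87^-0.25)]^(1/0.46).
(2990/2900)^0.34 = 1.010
11.1^0.81 = 7.026
8.87^-0.25 = 0.5795
Denominator = 1.38 × 1.010 × 7.026 × 0.5795 = 5.675
D / 5.675 = 469 / 5.675 = 82.64
v = 82.64^(1/0.46) = 82.64^2.1739 = 14716 m/s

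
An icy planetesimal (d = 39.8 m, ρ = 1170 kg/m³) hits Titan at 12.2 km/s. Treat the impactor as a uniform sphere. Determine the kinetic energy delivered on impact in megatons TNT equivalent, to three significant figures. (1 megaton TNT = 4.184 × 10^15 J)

E ≈ 0.687 Mt TNT

v = 12200 m/s.
Mass m = (π/6) ρ d³ = (π/6) × 1170 × (39.8)³ = 3.862 × 10^7 kg
E = ½ m v² = 0.5 × 3.862 × 10^7 × (12200)² = 2.874 × 10^15 J
   = 2.874 × 10^15 / 4.184×10^15 = 0.6869 Mt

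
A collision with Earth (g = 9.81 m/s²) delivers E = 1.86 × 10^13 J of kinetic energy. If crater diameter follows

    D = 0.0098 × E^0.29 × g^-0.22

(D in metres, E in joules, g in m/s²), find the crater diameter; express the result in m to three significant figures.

D ≈ 41.8 m

E^0.29 = (1.86 × 10^13)^0.29 = 7.050 × 10^3
g^-0.22 = 9.81^-0.22 = 0.6051
D = 0.0098 × 7.050 × 10^3 × 0.6051 = 41.81 m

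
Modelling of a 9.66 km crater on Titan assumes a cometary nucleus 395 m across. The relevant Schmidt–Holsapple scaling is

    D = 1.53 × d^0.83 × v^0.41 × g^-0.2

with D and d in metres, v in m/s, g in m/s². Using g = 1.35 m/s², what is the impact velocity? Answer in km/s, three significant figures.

Rearranging for v: v = [D / (1.53 · 395^0.83 · 1.35^-0.2)]^(1/0.41).
D = 9660 m.
395^0.83 = 142.9
1.35^-0.2 = 0.9417
Denominator = 1.53 × 142.9 × 0.9417 = 205.9
D / 205.9 = 9660 / 205.9 = 46.92
v = 46.92^(1/0.41) = 46.92^2.439 = 11925 m/s

v ≈ 11.9 km/s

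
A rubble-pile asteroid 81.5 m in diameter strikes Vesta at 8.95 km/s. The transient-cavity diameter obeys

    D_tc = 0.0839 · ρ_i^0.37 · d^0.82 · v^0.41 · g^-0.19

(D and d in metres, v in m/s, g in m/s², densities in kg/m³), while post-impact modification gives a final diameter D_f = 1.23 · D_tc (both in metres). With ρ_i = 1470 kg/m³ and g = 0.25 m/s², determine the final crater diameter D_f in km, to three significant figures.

D_f ≈ 3.07 km

v = 8950 m/s.
ρ_i^0.37 = 1470^0.37 = 14.86
d^0.82 = 81.5^0.82 = 36.91
v^0.41 = 8950^0.41 = 41.71
g^-0.19 = 0.25^-0.19 = 1.301
D_tc = 0.0839 × 14.86 × 36.91 × 41.71 × 1.301 = 2497 m
D_f = 1.23 × 2497 = 3071 m
     = 3.071 km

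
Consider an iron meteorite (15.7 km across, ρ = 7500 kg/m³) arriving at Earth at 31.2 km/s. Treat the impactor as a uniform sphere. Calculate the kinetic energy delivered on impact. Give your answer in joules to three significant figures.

d = 15700 m; v = 31200 m/s.
Mass m = (π/6) ρ d³ = (π/6) × 7500 × (15700)³ = 1.520 × 10^16 kg
E = ½ m v² = 0.5 × 1.520 × 10^16 × (31200)² = 7.398 × 10^24 J

E ≈ 7.40 × 10^24 J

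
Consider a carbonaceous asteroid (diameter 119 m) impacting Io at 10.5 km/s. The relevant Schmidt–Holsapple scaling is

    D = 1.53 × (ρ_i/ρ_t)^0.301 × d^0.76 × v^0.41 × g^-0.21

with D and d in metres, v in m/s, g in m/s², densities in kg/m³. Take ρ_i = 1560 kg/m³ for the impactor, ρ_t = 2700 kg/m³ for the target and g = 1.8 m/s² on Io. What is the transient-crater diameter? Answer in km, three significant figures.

In SI units: v = 10500 m/s.
(ρ_i/ρ_t)^0.301 = (1560/2700)^0.301 = 0.8478
d^0.76 = 119^0.76 = 37.79
v^0.41 = 10500^0.41 = 44.53
g^-0.21 = 1.8^-0.21 = 0.8839
D = 1.53 × 0.8478 × 37.79 × 44.53 × 0.8839 = 1929 m
   = 1.929 km

D ≈ 1.93 km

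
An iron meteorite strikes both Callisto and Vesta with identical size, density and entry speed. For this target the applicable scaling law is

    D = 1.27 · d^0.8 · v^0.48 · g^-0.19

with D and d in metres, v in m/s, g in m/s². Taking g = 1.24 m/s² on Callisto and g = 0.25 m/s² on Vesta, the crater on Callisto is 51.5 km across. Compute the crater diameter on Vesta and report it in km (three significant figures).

All impactor-dependent factors cancel in the ratio, leaving D_Vesta/D_Callisto = (g_Vesta/g_Callisto)^-0.19.
(0.25/1.24)^-0.19 = 0.2016^-0.19 = 1.356
D_Vesta = 1.356 × 51.5 km = 69.8 km

D ≈ 69.8 km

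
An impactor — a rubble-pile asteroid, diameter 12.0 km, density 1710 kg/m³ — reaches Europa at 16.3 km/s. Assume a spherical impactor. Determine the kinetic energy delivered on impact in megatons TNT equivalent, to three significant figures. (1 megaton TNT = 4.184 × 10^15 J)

d = 12000 m; v = 16300 m/s.
Mass m = (π/6) ρ d³ = (π/6) × 1710 × (12000)³ = 1.547 × 10^15 kg
E = ½ m v² = 0.5 × 1.547 × 10^15 × (16300)² = 2.055 × 10^23 J
   = 2.055 × 10^23 / 4.184×10^15 = 4.912 × 10^7 Mt

E ≈ 4.91 × 10^7 Mt TNT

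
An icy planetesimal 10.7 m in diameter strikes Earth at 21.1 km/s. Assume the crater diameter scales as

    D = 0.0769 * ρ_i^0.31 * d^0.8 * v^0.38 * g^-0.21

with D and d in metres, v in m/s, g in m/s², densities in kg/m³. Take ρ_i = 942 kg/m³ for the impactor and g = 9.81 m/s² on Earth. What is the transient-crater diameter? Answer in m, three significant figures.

In SI units: v = 21100 m/s.
ρ_i^0.31 = 942^0.31 = 8.355
d^0.8 = 10.7^0.8 = 6.661
v^0.38 = 21100^0.38 = 43.98
g^-0.21 = 9.81^-0.21 = 0.6191
D = 0.0769 × 8.355 × 6.661 × 43.98 × 0.6191 = 116.5 m

D ≈ 117 m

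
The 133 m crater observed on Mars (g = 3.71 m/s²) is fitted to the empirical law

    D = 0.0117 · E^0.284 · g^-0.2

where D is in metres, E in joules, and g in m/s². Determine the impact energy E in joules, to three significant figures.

Rearranging: E = [D / (0.0117 · g^-0.2)]^(1/0.284).
g^-0.2 = 3.71^-0.2 = 0.7694
D / (0.0117 × 0.7694) = 133 / (9.002 × 10^-3) = 1.477 × 10^4
E = (1.477 × 10^4)^3.5211 = 4.795 × 10^14 J

E ≈ 4.80 × 10^14 J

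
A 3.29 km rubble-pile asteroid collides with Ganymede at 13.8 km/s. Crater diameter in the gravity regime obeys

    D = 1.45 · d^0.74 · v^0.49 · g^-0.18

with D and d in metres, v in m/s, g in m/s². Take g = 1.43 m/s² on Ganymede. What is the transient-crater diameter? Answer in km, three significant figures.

In SI units: d = 3290 m, v = 13800 m/s.
d^0.74 = 3290^0.74 = 400.6
v^0.49 = 13800^0.49 = 106.8
g^-0.18 = 1.43^-0.18 = 0.9376
D = 1.45 × 400.6 × 106.8 × 0.9376 = 58166 m
   = 58.17 km

D ≈ 58.2 km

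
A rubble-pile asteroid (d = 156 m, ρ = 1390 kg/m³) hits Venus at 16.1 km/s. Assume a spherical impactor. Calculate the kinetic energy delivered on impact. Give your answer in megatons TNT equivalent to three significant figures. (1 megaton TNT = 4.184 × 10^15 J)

E ≈ 85.6 Mt TNT

v = 16100 m/s.
Mass m = (π/6) ρ d³ = (π/6) × 1390 × (156)³ = 2.763 × 10^9 kg
E = ½ m v² = 0.5 × 2.763 × 10^9 × (16100)² = 3.581 × 10^17 J
   = 3.581 × 10^17 / 4.184×10^15 = 85.59 Mt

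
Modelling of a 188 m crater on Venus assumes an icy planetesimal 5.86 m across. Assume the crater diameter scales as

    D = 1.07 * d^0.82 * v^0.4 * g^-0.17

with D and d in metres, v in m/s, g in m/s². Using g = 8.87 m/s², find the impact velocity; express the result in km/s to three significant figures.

Rearranging for v: v = [D / (1.07 · 5.86^0.82 · 8.87^-0.17)]^(1/0.4).
5.86^0.82 = 4.263
8.87^-0.17 = 0.6900
Denominator = 1.07 × 4.263 × 0.6900 = 3.147
D / 3.147 = 188 / 3.147 = 59.74
v = 59.74^(1/0.4) = 59.74^2.5 = 27584 m/s

v ≈ 27.6 km/s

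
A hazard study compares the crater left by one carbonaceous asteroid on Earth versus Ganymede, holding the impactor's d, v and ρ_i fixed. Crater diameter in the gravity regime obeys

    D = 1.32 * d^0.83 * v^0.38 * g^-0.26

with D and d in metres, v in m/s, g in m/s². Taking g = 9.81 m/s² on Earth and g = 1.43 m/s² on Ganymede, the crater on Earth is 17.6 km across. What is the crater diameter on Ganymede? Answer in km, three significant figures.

All impactor-dependent factors cancel in the ratio, leaving D_Ganymede/D_Earth = (g_Ganymede/g_Earth)^-0.26.
(1.43/9.81)^-0.26 = 0.1458^-0.26 = 1.650
D_Ganymede = 1.650 × 17.6 km = 29.0 km

D ≈ 29.0 km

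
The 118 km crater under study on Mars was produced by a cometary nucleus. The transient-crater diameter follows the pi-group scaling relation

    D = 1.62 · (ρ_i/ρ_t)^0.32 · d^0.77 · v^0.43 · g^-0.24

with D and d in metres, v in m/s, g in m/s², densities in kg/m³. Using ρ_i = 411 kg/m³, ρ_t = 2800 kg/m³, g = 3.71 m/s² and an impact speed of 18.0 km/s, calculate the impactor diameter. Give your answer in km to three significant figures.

d ≈ 29.0 km

Rearranging for d: d = [D / (1.62 · (411/2800)^0.32 · 18000^0.43 · 3.71^-0.24)]^(1/0.77).
D = 118000 m.
(411/2800)^0.32 = 0.5412
18000^0.43 = 67.57
3.71^-0.24 = 0.7300
Denominator = 1.62 × 0.5412 × 67.57 × 0.7300 = 43.25
D / 43.25 = 118000 / 43.25 = 2728
d = 2728^(1/0.77) = 2728^1.2987 = 28982 m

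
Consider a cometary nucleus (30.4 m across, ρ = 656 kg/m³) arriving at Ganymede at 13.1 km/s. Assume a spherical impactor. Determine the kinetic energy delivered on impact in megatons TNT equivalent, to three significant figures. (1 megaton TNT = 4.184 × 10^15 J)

E ≈ 0.198 Mt TNT

v = 13100 m/s.
Mass m = (π/6) ρ d³ = (π/6) × 656 × (30.4)³ = 9.650 × 10^6 kg
E = ½ m v² = 0.5 × 9.650 × 10^6 × (13100)² = 8.280 × 10^14 J
   = 8.280 × 10^14 / 4.184×10^15 = 0.1979 Mt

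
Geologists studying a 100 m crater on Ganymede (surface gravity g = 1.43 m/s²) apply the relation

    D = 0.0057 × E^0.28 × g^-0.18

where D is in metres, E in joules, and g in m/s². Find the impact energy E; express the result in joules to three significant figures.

E ≈ 1.81 × 10^15 J

Rearranging: E = [D / (0.0057 · g^-0.18)]^(1/0.28).
g^-0.18 = 1.43^-0.18 = 0.9376
D / (0.0057 × 0.9376) = 100 / (5.344 × 10^-3) = 1.871 × 10^4
E = (1.871 × 10^4)^3.5714 = 1.808 × 10^15 J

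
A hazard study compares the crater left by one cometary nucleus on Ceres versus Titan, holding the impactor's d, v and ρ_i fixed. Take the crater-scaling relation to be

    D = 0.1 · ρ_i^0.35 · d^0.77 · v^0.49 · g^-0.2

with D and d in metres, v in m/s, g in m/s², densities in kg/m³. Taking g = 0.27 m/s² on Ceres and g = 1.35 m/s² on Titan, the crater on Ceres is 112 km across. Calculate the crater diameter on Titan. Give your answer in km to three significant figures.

D ≈ 81.2 km

All impactor-dependent factors cancel in the ratio, leaving D_Titan/D_Ceres = (g_Titan/g_Ceres)^-0.2.
(1.35/0.27)^-0.2 = 5.000^-0.2 = 0.7248
D_Titan = 0.7248 × 112 km = 81.2 km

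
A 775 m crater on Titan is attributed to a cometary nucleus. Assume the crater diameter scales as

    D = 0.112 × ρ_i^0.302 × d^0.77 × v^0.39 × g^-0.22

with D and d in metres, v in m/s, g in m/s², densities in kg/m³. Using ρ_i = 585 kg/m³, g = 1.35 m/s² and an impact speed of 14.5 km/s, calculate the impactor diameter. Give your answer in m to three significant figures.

Rearranging for d: d = [D / (0.112 · 585^0.302 · 14500^0.39 · 1.35^-0.22)]^(1/0.77).
585^0.302 = 6.850
14500^0.39 = 41.97
1.35^-0.22 = 0.9361
Denominator = 0.112 × 6.850 × 41.97 × 0.9361 = 30.14
D / 30.14 = 775 / 30.14 = 25.71
d = 25.71^(1/0.77) = 25.71^1.2987 = 67.81 m

d ≈ 67.8 m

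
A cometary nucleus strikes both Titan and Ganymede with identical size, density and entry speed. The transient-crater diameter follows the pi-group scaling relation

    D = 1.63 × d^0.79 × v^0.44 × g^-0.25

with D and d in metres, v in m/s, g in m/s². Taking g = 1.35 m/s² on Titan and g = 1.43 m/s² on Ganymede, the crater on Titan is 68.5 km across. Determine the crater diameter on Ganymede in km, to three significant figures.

All impactor-dependent factors cancel in the ratio, leaving D_Ganymede/D_Titan = (g_Ganymede/g_Titan)^-0.25.
(1.43/1.35)^-0.25 = 1.059^-0.25 = 0.9858
D_Ganymede = 0.9858 × 68.5 km = 67.5 km

D ≈ 67.5 km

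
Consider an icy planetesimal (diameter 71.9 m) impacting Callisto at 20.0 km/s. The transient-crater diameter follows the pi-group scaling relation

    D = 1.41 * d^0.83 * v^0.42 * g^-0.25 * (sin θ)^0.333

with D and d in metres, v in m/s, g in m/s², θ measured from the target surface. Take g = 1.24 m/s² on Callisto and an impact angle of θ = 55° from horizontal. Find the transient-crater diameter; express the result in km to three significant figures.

In SI units: v = 20000 m/s.
d^0.83 = 71.9^0.83 = 34.76
v^0.42 = 20000^0.42 = 64.04
g^-0.25 = 1.24^-0.25 = 0.9476
(sin 55°)^0.333 = 0.8192^0.333 = 0.9357
D = 1.41 × 34.76 × 64.04 × 0.9476 × 0.9357 = 2783 m
   = 2.783 km

D ≈ 2.78 km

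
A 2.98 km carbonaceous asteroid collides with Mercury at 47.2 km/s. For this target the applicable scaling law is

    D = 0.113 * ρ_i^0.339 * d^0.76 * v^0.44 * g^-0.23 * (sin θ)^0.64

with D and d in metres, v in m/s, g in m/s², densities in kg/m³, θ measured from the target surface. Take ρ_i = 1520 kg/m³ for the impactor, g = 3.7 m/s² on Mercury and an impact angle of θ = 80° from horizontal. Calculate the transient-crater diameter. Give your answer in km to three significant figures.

D ≈ 49.4 km

In SI units: d = 2980 m, v = 47200 m/s.
ρ_i^0.339 = 1520^0.339 = 11.99
d^0.76 = 2980^0.76 = 436.9
v^0.44 = 47200^0.44 = 113.9
g^-0.23 = 3.7^-0.23 = 0.7401
(sin 80°)^0.64 = 0.9848^0.64 = 0.9902
D = 0.113 × 11.99 × 436.9 × 113.9 × 0.7401 × 0.9902 = 49410 m
   = 49.41 km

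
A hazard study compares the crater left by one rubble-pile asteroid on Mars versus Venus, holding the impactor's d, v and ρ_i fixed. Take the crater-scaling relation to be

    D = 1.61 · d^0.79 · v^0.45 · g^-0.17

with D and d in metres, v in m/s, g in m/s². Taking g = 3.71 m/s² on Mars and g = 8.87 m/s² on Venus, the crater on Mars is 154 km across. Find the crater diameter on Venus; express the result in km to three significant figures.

All impactor-dependent factors cancel in the ratio, leaving D_Venus/D_Mars = (g_Venus/g_Mars)^-0.17.
(8.87/3.71)^-0.17 = 2.391^-0.17 = 0.8623
D_Venus = 0.8623 × 154 km = 133 km

D ≈ 133 km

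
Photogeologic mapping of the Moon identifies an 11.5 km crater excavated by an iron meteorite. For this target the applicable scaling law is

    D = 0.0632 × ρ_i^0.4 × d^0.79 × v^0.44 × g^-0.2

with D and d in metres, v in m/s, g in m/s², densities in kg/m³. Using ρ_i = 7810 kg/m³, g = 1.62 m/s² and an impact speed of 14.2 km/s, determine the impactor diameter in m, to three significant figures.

d ≈ 268 m

Rearranging for d: d = [D / (0.0632 · 7810^0.4 · 14200^0.44 · 1.62^-0.2)]^(1/0.79).
D = 11500 m.
7810^0.4 = 36.06
14200^0.44 = 67.14
1.62^-0.2 = 0.9080
Denominator = 0.0632 × 36.06 × 67.14 × 0.9080 = 138.9
D / 138.9 = 11500 / 138.9 = 82.79
d = 82.79^(1/0.79) = 82.79^1.2658 = 267.8 m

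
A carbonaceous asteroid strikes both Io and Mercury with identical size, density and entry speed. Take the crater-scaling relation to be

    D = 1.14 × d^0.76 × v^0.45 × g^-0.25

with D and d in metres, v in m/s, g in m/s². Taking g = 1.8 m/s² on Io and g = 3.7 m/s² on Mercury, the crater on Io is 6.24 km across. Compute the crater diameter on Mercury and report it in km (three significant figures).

D ≈ 5.21 km

All impactor-dependent factors cancel in the ratio, leaving D_Mercury/D_Io = (g_Mercury/g_Io)^-0.25.
(3.7/1.8)^-0.25 = 2.056^-0.25 = 0.8351
D_Mercury = 0.8351 × 6.24 km = 5.21 km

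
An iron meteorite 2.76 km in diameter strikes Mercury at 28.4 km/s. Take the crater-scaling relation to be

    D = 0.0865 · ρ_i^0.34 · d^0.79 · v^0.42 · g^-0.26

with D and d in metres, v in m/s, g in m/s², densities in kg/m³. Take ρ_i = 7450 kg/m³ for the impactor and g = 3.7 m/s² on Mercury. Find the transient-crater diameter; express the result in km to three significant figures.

In SI units: d = 2760 m, v = 28400 m/s.
ρ_i^0.34 = 7450^0.34 = 20.73
d^0.79 = 2760^0.79 = 522.8
v^0.42 = 28400^0.42 = 74.20
g^-0.26 = 3.7^-0.26 = 0.7117
D = 0.0865 × 20.73 × 522.8 × 74.20 × 0.7117 = 49505 m
   = 49.51 km

D ≈ 49.5 km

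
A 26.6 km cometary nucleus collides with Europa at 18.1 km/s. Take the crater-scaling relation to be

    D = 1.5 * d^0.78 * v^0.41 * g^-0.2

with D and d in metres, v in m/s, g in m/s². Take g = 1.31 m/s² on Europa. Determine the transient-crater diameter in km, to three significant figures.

In SI units: d = 26600 m, v = 18100 m/s.
d^0.78 = 26600^0.78 = 2828
v^0.41 = 18100^0.41 = 55.67
g^-0.2 = 1.31^-0.2 = 0.9474
D = 1.5 × 2828 × 55.67 × 0.9474 = 2.237 × 10^5 m
   = 223.7 km

D ≈ 224 km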